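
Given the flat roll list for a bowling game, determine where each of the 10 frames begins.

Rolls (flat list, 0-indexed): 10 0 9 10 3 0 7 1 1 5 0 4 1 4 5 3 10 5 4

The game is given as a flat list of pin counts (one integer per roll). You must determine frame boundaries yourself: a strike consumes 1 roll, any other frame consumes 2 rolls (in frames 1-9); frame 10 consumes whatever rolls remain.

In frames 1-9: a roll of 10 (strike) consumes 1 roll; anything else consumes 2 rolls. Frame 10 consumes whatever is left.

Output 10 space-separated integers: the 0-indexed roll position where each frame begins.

Frame 1 starts at roll index 0: roll=10 (strike), consumes 1 roll
Frame 2 starts at roll index 1: rolls=0,9 (sum=9), consumes 2 rolls
Frame 3 starts at roll index 3: roll=10 (strike), consumes 1 roll
Frame 4 starts at roll index 4: rolls=3,0 (sum=3), consumes 2 rolls
Frame 5 starts at roll index 6: rolls=7,1 (sum=8), consumes 2 rolls
Frame 6 starts at roll index 8: rolls=1,5 (sum=6), consumes 2 rolls
Frame 7 starts at roll index 10: rolls=0,4 (sum=4), consumes 2 rolls
Frame 8 starts at roll index 12: rolls=1,4 (sum=5), consumes 2 rolls
Frame 9 starts at roll index 14: rolls=5,3 (sum=8), consumes 2 rolls
Frame 10 starts at roll index 16: 3 remaining rolls

Answer: 0 1 3 4 6 8 10 12 14 16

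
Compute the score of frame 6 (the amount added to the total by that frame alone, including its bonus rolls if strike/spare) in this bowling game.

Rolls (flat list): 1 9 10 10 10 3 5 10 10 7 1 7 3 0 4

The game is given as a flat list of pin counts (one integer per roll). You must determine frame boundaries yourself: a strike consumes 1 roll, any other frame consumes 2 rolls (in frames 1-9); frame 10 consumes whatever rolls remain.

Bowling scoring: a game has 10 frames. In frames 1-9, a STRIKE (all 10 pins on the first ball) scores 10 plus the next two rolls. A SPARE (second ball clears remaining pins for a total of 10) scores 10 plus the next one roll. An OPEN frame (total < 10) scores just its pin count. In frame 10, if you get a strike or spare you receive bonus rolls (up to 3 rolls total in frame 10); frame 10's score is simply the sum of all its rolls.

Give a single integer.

Answer: 27

Derivation:
Frame 1: SPARE (1+9=10). 10 + next roll (10) = 20. Cumulative: 20
Frame 2: STRIKE. 10 + next two rolls (10+10) = 30. Cumulative: 50
Frame 3: STRIKE. 10 + next two rolls (10+3) = 23. Cumulative: 73
Frame 4: STRIKE. 10 + next two rolls (3+5) = 18. Cumulative: 91
Frame 5: OPEN (3+5=8). Cumulative: 99
Frame 6: STRIKE. 10 + next two rolls (10+7) = 27. Cumulative: 126
Frame 7: STRIKE. 10 + next two rolls (7+1) = 18. Cumulative: 144
Frame 8: OPEN (7+1=8). Cumulative: 152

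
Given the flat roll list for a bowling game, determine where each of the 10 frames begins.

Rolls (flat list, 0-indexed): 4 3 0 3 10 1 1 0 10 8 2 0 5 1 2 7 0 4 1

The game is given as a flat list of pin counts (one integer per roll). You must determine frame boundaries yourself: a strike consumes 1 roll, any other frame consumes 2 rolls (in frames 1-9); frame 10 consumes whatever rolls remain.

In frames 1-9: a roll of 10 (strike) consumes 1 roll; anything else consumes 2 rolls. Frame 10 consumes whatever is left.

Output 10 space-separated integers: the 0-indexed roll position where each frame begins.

Answer: 0 2 4 5 7 9 11 13 15 17

Derivation:
Frame 1 starts at roll index 0: rolls=4,3 (sum=7), consumes 2 rolls
Frame 2 starts at roll index 2: rolls=0,3 (sum=3), consumes 2 rolls
Frame 3 starts at roll index 4: roll=10 (strike), consumes 1 roll
Frame 4 starts at roll index 5: rolls=1,1 (sum=2), consumes 2 rolls
Frame 5 starts at roll index 7: rolls=0,10 (sum=10), consumes 2 rolls
Frame 6 starts at roll index 9: rolls=8,2 (sum=10), consumes 2 rolls
Frame 7 starts at roll index 11: rolls=0,5 (sum=5), consumes 2 rolls
Frame 8 starts at roll index 13: rolls=1,2 (sum=3), consumes 2 rolls
Frame 9 starts at roll index 15: rolls=7,0 (sum=7), consumes 2 rolls
Frame 10 starts at roll index 17: 2 remaining rolls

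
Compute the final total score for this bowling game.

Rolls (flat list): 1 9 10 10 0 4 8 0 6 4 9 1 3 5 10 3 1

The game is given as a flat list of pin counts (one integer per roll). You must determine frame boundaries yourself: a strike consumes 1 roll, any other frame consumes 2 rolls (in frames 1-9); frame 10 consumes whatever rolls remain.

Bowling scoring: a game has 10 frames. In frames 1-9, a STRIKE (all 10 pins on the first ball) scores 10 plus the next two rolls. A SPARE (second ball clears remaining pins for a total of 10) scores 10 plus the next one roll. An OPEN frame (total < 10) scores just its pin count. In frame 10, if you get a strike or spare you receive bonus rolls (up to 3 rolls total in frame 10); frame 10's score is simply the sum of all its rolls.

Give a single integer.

Frame 1: SPARE (1+9=10). 10 + next roll (10) = 20. Cumulative: 20
Frame 2: STRIKE. 10 + next two rolls (10+0) = 20. Cumulative: 40
Frame 3: STRIKE. 10 + next two rolls (0+4) = 14. Cumulative: 54
Frame 4: OPEN (0+4=4). Cumulative: 58
Frame 5: OPEN (8+0=8). Cumulative: 66
Frame 6: SPARE (6+4=10). 10 + next roll (9) = 19. Cumulative: 85
Frame 7: SPARE (9+1=10). 10 + next roll (3) = 13. Cumulative: 98
Frame 8: OPEN (3+5=8). Cumulative: 106
Frame 9: STRIKE. 10 + next two rolls (3+1) = 14. Cumulative: 120
Frame 10: OPEN. Sum of all frame-10 rolls (3+1) = 4. Cumulative: 124

Answer: 124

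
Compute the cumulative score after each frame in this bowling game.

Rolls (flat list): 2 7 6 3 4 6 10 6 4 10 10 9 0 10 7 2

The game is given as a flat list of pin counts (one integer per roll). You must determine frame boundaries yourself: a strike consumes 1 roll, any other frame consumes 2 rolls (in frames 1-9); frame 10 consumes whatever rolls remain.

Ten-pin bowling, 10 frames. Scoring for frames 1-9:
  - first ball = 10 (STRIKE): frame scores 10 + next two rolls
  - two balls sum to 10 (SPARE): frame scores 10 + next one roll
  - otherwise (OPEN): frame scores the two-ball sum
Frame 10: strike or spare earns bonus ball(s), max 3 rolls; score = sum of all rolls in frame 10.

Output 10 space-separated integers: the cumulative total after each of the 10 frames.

Frame 1: OPEN (2+7=9). Cumulative: 9
Frame 2: OPEN (6+3=9). Cumulative: 18
Frame 3: SPARE (4+6=10). 10 + next roll (10) = 20. Cumulative: 38
Frame 4: STRIKE. 10 + next two rolls (6+4) = 20. Cumulative: 58
Frame 5: SPARE (6+4=10). 10 + next roll (10) = 20. Cumulative: 78
Frame 6: STRIKE. 10 + next two rolls (10+9) = 29. Cumulative: 107
Frame 7: STRIKE. 10 + next two rolls (9+0) = 19. Cumulative: 126
Frame 8: OPEN (9+0=9). Cumulative: 135
Frame 9: STRIKE. 10 + next two rolls (7+2) = 19. Cumulative: 154
Frame 10: OPEN. Sum of all frame-10 rolls (7+2) = 9. Cumulative: 163

Answer: 9 18 38 58 78 107 126 135 154 163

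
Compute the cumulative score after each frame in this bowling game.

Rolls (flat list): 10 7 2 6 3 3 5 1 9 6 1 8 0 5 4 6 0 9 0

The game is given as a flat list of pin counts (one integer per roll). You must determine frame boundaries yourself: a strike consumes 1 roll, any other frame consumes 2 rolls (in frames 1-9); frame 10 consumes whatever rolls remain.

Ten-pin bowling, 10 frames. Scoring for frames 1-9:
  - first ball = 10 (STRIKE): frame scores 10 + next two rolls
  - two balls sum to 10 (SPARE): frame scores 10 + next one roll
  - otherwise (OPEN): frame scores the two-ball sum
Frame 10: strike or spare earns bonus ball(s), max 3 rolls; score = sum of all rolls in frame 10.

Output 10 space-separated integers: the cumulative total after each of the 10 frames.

Answer: 19 28 37 45 61 68 76 85 91 100

Derivation:
Frame 1: STRIKE. 10 + next two rolls (7+2) = 19. Cumulative: 19
Frame 2: OPEN (7+2=9). Cumulative: 28
Frame 3: OPEN (6+3=9). Cumulative: 37
Frame 4: OPEN (3+5=8). Cumulative: 45
Frame 5: SPARE (1+9=10). 10 + next roll (6) = 16. Cumulative: 61
Frame 6: OPEN (6+1=7). Cumulative: 68
Frame 7: OPEN (8+0=8). Cumulative: 76
Frame 8: OPEN (5+4=9). Cumulative: 85
Frame 9: OPEN (6+0=6). Cumulative: 91
Frame 10: OPEN. Sum of all frame-10 rolls (9+0) = 9. Cumulative: 100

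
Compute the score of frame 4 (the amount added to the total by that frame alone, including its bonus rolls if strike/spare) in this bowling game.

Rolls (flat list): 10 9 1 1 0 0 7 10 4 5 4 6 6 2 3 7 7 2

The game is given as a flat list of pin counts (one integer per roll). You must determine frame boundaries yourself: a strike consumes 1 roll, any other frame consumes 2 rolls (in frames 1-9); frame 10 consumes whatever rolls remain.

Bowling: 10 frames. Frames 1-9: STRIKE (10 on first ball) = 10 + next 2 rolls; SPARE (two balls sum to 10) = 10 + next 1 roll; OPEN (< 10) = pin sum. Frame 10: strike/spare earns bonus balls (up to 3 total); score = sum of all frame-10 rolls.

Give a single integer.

Answer: 7

Derivation:
Frame 1: STRIKE. 10 + next two rolls (9+1) = 20. Cumulative: 20
Frame 2: SPARE (9+1=10). 10 + next roll (1) = 11. Cumulative: 31
Frame 3: OPEN (1+0=1). Cumulative: 32
Frame 4: OPEN (0+7=7). Cumulative: 39
Frame 5: STRIKE. 10 + next two rolls (4+5) = 19. Cumulative: 58
Frame 6: OPEN (4+5=9). Cumulative: 67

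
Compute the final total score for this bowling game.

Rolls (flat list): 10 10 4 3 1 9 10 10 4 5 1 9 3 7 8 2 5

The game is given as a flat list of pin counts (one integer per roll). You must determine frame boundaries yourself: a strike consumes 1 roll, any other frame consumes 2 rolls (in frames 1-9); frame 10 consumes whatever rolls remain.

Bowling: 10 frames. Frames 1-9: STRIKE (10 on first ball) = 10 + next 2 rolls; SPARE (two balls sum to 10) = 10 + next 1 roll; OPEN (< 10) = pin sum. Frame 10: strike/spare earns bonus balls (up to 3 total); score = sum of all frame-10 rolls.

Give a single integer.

Frame 1: STRIKE. 10 + next two rolls (10+4) = 24. Cumulative: 24
Frame 2: STRIKE. 10 + next two rolls (4+3) = 17. Cumulative: 41
Frame 3: OPEN (4+3=7). Cumulative: 48
Frame 4: SPARE (1+9=10). 10 + next roll (10) = 20. Cumulative: 68
Frame 5: STRIKE. 10 + next two rolls (10+4) = 24. Cumulative: 92
Frame 6: STRIKE. 10 + next two rolls (4+5) = 19. Cumulative: 111
Frame 7: OPEN (4+5=9). Cumulative: 120
Frame 8: SPARE (1+9=10). 10 + next roll (3) = 13. Cumulative: 133
Frame 9: SPARE (3+7=10). 10 + next roll (8) = 18. Cumulative: 151
Frame 10: SPARE. Sum of all frame-10 rolls (8+2+5) = 15. Cumulative: 166

Answer: 166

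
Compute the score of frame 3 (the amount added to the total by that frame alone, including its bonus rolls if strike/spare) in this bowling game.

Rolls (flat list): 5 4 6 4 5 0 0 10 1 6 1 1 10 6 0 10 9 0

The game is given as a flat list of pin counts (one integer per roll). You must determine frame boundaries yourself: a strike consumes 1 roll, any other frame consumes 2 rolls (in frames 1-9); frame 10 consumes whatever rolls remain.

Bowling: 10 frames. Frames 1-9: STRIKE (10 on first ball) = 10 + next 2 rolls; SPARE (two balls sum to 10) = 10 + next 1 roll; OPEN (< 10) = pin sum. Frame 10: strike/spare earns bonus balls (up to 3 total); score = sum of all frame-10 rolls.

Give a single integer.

Answer: 5

Derivation:
Frame 1: OPEN (5+4=9). Cumulative: 9
Frame 2: SPARE (6+4=10). 10 + next roll (5) = 15. Cumulative: 24
Frame 3: OPEN (5+0=5). Cumulative: 29
Frame 4: SPARE (0+10=10). 10 + next roll (1) = 11. Cumulative: 40
Frame 5: OPEN (1+6=7). Cumulative: 47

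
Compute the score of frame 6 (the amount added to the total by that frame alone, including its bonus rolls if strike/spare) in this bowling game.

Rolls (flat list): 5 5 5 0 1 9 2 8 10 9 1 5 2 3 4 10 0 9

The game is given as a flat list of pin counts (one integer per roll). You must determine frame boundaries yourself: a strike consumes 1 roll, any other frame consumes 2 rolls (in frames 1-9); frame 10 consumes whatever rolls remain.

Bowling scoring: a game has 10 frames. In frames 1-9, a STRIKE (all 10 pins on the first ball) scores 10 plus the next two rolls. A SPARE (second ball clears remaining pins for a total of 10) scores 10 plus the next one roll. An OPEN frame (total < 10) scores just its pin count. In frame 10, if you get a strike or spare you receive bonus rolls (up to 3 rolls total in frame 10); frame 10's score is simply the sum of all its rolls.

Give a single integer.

Frame 1: SPARE (5+5=10). 10 + next roll (5) = 15. Cumulative: 15
Frame 2: OPEN (5+0=5). Cumulative: 20
Frame 3: SPARE (1+9=10). 10 + next roll (2) = 12. Cumulative: 32
Frame 4: SPARE (2+8=10). 10 + next roll (10) = 20. Cumulative: 52
Frame 5: STRIKE. 10 + next two rolls (9+1) = 20. Cumulative: 72
Frame 6: SPARE (9+1=10). 10 + next roll (5) = 15. Cumulative: 87
Frame 7: OPEN (5+2=7). Cumulative: 94
Frame 8: OPEN (3+4=7). Cumulative: 101

Answer: 15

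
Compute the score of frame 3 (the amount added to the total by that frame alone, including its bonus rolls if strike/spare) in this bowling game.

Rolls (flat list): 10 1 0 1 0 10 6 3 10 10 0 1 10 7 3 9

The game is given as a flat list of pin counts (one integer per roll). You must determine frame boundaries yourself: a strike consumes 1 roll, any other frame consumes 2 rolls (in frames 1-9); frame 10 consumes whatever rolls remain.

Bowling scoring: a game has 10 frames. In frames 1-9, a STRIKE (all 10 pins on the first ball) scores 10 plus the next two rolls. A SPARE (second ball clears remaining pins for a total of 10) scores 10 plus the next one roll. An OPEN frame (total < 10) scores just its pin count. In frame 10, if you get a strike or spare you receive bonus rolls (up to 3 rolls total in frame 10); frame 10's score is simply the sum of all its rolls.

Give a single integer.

Frame 1: STRIKE. 10 + next two rolls (1+0) = 11. Cumulative: 11
Frame 2: OPEN (1+0=1). Cumulative: 12
Frame 3: OPEN (1+0=1). Cumulative: 13
Frame 4: STRIKE. 10 + next two rolls (6+3) = 19. Cumulative: 32
Frame 5: OPEN (6+3=9). Cumulative: 41

Answer: 1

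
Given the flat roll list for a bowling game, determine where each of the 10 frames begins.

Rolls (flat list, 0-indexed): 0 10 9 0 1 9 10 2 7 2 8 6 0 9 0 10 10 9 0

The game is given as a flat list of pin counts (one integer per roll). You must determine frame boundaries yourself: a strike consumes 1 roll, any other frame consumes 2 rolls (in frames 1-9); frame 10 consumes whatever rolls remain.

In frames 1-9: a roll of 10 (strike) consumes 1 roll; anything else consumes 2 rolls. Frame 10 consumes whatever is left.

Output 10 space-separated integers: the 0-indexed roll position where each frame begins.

Frame 1 starts at roll index 0: rolls=0,10 (sum=10), consumes 2 rolls
Frame 2 starts at roll index 2: rolls=9,0 (sum=9), consumes 2 rolls
Frame 3 starts at roll index 4: rolls=1,9 (sum=10), consumes 2 rolls
Frame 4 starts at roll index 6: roll=10 (strike), consumes 1 roll
Frame 5 starts at roll index 7: rolls=2,7 (sum=9), consumes 2 rolls
Frame 6 starts at roll index 9: rolls=2,8 (sum=10), consumes 2 rolls
Frame 7 starts at roll index 11: rolls=6,0 (sum=6), consumes 2 rolls
Frame 8 starts at roll index 13: rolls=9,0 (sum=9), consumes 2 rolls
Frame 9 starts at roll index 15: roll=10 (strike), consumes 1 roll
Frame 10 starts at roll index 16: 3 remaining rolls

Answer: 0 2 4 6 7 9 11 13 15 16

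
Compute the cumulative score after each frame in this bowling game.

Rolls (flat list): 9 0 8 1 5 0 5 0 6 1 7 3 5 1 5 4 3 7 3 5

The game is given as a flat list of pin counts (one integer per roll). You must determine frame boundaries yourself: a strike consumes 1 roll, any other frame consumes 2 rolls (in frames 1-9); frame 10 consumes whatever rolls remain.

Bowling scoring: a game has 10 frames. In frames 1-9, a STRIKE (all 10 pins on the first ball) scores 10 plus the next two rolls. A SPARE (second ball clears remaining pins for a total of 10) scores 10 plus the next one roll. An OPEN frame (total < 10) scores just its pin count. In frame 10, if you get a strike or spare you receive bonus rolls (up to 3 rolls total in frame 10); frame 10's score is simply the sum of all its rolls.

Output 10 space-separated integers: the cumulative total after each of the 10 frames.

Frame 1: OPEN (9+0=9). Cumulative: 9
Frame 2: OPEN (8+1=9). Cumulative: 18
Frame 3: OPEN (5+0=5). Cumulative: 23
Frame 4: OPEN (5+0=5). Cumulative: 28
Frame 5: OPEN (6+1=7). Cumulative: 35
Frame 6: SPARE (7+3=10). 10 + next roll (5) = 15. Cumulative: 50
Frame 7: OPEN (5+1=6). Cumulative: 56
Frame 8: OPEN (5+4=9). Cumulative: 65
Frame 9: SPARE (3+7=10). 10 + next roll (3) = 13. Cumulative: 78
Frame 10: OPEN. Sum of all frame-10 rolls (3+5) = 8. Cumulative: 86

Answer: 9 18 23 28 35 50 56 65 78 86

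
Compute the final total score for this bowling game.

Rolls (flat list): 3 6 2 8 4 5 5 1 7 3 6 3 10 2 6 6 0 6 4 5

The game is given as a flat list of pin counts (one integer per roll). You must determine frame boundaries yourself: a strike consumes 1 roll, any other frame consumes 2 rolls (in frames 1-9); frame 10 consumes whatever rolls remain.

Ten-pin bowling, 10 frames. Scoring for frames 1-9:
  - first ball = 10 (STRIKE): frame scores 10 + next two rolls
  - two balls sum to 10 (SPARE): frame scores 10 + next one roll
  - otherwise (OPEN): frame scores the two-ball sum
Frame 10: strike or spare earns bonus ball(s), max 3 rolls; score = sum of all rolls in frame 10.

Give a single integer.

Frame 1: OPEN (3+6=9). Cumulative: 9
Frame 2: SPARE (2+8=10). 10 + next roll (4) = 14. Cumulative: 23
Frame 3: OPEN (4+5=9). Cumulative: 32
Frame 4: OPEN (5+1=6). Cumulative: 38
Frame 5: SPARE (7+3=10). 10 + next roll (6) = 16. Cumulative: 54
Frame 6: OPEN (6+3=9). Cumulative: 63
Frame 7: STRIKE. 10 + next two rolls (2+6) = 18. Cumulative: 81
Frame 8: OPEN (2+6=8). Cumulative: 89
Frame 9: OPEN (6+0=6). Cumulative: 95
Frame 10: SPARE. Sum of all frame-10 rolls (6+4+5) = 15. Cumulative: 110

Answer: 110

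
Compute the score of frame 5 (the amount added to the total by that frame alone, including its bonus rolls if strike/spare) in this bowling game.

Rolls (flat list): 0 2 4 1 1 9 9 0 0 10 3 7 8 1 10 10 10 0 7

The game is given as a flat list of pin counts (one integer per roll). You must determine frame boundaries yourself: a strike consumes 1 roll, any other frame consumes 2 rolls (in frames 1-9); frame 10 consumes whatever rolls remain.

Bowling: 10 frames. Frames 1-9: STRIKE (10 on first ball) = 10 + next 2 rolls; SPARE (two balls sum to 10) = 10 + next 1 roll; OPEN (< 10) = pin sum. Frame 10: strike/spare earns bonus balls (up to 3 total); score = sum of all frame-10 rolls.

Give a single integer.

Answer: 13

Derivation:
Frame 1: OPEN (0+2=2). Cumulative: 2
Frame 2: OPEN (4+1=5). Cumulative: 7
Frame 3: SPARE (1+9=10). 10 + next roll (9) = 19. Cumulative: 26
Frame 4: OPEN (9+0=9). Cumulative: 35
Frame 5: SPARE (0+10=10). 10 + next roll (3) = 13. Cumulative: 48
Frame 6: SPARE (3+7=10). 10 + next roll (8) = 18. Cumulative: 66
Frame 7: OPEN (8+1=9). Cumulative: 75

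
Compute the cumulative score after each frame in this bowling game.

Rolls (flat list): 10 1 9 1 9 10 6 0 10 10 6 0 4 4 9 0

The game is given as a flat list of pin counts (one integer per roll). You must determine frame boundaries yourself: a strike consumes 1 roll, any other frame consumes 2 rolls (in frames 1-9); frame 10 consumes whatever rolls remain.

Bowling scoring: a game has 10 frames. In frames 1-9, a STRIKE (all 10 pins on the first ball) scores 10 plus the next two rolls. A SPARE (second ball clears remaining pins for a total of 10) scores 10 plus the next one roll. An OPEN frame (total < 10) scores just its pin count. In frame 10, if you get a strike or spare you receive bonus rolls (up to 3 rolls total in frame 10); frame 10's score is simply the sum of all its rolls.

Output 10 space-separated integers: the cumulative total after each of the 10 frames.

Frame 1: STRIKE. 10 + next two rolls (1+9) = 20. Cumulative: 20
Frame 2: SPARE (1+9=10). 10 + next roll (1) = 11. Cumulative: 31
Frame 3: SPARE (1+9=10). 10 + next roll (10) = 20. Cumulative: 51
Frame 4: STRIKE. 10 + next two rolls (6+0) = 16. Cumulative: 67
Frame 5: OPEN (6+0=6). Cumulative: 73
Frame 6: STRIKE. 10 + next two rolls (10+6) = 26. Cumulative: 99
Frame 7: STRIKE. 10 + next two rolls (6+0) = 16. Cumulative: 115
Frame 8: OPEN (6+0=6). Cumulative: 121
Frame 9: OPEN (4+4=8). Cumulative: 129
Frame 10: OPEN. Sum of all frame-10 rolls (9+0) = 9. Cumulative: 138

Answer: 20 31 51 67 73 99 115 121 129 138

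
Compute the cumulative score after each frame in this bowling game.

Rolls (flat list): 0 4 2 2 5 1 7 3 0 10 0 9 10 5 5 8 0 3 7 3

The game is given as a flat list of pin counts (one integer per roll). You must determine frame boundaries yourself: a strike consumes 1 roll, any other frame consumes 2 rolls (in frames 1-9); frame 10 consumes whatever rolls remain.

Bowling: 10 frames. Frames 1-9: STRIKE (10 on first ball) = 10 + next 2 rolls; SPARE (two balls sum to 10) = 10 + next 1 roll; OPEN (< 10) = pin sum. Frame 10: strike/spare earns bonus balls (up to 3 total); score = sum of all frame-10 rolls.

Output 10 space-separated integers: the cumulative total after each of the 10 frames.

Answer: 4 8 14 24 34 43 63 81 89 102

Derivation:
Frame 1: OPEN (0+4=4). Cumulative: 4
Frame 2: OPEN (2+2=4). Cumulative: 8
Frame 3: OPEN (5+1=6). Cumulative: 14
Frame 4: SPARE (7+3=10). 10 + next roll (0) = 10. Cumulative: 24
Frame 5: SPARE (0+10=10). 10 + next roll (0) = 10. Cumulative: 34
Frame 6: OPEN (0+9=9). Cumulative: 43
Frame 7: STRIKE. 10 + next two rolls (5+5) = 20. Cumulative: 63
Frame 8: SPARE (5+5=10). 10 + next roll (8) = 18. Cumulative: 81
Frame 9: OPEN (8+0=8). Cumulative: 89
Frame 10: SPARE. Sum of all frame-10 rolls (3+7+3) = 13. Cumulative: 102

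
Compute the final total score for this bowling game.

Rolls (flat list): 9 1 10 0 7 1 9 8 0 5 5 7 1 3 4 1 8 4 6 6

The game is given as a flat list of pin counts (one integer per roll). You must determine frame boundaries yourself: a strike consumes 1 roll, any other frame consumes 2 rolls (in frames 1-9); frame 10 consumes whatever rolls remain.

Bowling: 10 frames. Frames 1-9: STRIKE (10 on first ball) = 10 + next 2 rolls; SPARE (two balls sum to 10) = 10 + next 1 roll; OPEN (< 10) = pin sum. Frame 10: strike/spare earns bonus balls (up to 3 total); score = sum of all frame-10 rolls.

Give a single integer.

Frame 1: SPARE (9+1=10). 10 + next roll (10) = 20. Cumulative: 20
Frame 2: STRIKE. 10 + next two rolls (0+7) = 17. Cumulative: 37
Frame 3: OPEN (0+7=7). Cumulative: 44
Frame 4: SPARE (1+9=10). 10 + next roll (8) = 18. Cumulative: 62
Frame 5: OPEN (8+0=8). Cumulative: 70
Frame 6: SPARE (5+5=10). 10 + next roll (7) = 17. Cumulative: 87
Frame 7: OPEN (7+1=8). Cumulative: 95
Frame 8: OPEN (3+4=7). Cumulative: 102
Frame 9: OPEN (1+8=9). Cumulative: 111
Frame 10: SPARE. Sum of all frame-10 rolls (4+6+6) = 16. Cumulative: 127

Answer: 127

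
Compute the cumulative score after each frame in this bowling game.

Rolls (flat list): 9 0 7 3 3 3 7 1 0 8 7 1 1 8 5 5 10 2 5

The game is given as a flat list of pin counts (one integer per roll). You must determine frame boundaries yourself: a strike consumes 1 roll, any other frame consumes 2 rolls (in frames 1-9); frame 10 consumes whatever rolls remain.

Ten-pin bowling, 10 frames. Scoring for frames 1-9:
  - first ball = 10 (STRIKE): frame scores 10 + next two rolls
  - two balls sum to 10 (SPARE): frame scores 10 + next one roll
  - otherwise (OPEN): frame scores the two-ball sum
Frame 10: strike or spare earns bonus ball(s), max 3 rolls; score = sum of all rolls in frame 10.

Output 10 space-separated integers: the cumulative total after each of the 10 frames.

Frame 1: OPEN (9+0=9). Cumulative: 9
Frame 2: SPARE (7+3=10). 10 + next roll (3) = 13. Cumulative: 22
Frame 3: OPEN (3+3=6). Cumulative: 28
Frame 4: OPEN (7+1=8). Cumulative: 36
Frame 5: OPEN (0+8=8). Cumulative: 44
Frame 6: OPEN (7+1=8). Cumulative: 52
Frame 7: OPEN (1+8=9). Cumulative: 61
Frame 8: SPARE (5+5=10). 10 + next roll (10) = 20. Cumulative: 81
Frame 9: STRIKE. 10 + next two rolls (2+5) = 17. Cumulative: 98
Frame 10: OPEN. Sum of all frame-10 rolls (2+5) = 7. Cumulative: 105

Answer: 9 22 28 36 44 52 61 81 98 105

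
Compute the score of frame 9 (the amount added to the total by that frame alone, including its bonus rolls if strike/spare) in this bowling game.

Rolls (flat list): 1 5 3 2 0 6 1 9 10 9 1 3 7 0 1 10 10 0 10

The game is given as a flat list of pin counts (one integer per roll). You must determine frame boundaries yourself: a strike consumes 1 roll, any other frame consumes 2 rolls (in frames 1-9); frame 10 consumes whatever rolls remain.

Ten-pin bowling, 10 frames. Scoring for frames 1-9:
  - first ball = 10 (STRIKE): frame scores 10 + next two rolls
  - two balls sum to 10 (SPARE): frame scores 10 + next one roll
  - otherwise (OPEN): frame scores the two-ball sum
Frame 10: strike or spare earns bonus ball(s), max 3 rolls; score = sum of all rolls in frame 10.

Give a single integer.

Answer: 20

Derivation:
Frame 1: OPEN (1+5=6). Cumulative: 6
Frame 2: OPEN (3+2=5). Cumulative: 11
Frame 3: OPEN (0+6=6). Cumulative: 17
Frame 4: SPARE (1+9=10). 10 + next roll (10) = 20. Cumulative: 37
Frame 5: STRIKE. 10 + next two rolls (9+1) = 20. Cumulative: 57
Frame 6: SPARE (9+1=10). 10 + next roll (3) = 13. Cumulative: 70
Frame 7: SPARE (3+7=10). 10 + next roll (0) = 10. Cumulative: 80
Frame 8: OPEN (0+1=1). Cumulative: 81
Frame 9: STRIKE. 10 + next two rolls (10+0) = 20. Cumulative: 101
Frame 10: STRIKE. Sum of all frame-10 rolls (10+0+10) = 20. Cumulative: 121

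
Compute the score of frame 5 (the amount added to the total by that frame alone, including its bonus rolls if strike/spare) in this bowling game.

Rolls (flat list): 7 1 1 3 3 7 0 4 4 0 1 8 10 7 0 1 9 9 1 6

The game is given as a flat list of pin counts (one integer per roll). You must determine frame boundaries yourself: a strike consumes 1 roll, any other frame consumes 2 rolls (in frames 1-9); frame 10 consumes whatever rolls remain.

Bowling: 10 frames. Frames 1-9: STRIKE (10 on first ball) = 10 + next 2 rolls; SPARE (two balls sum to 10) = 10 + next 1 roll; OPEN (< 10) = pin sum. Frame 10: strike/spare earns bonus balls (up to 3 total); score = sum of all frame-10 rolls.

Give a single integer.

Answer: 4

Derivation:
Frame 1: OPEN (7+1=8). Cumulative: 8
Frame 2: OPEN (1+3=4). Cumulative: 12
Frame 3: SPARE (3+7=10). 10 + next roll (0) = 10. Cumulative: 22
Frame 4: OPEN (0+4=4). Cumulative: 26
Frame 5: OPEN (4+0=4). Cumulative: 30
Frame 6: OPEN (1+8=9). Cumulative: 39
Frame 7: STRIKE. 10 + next two rolls (7+0) = 17. Cumulative: 56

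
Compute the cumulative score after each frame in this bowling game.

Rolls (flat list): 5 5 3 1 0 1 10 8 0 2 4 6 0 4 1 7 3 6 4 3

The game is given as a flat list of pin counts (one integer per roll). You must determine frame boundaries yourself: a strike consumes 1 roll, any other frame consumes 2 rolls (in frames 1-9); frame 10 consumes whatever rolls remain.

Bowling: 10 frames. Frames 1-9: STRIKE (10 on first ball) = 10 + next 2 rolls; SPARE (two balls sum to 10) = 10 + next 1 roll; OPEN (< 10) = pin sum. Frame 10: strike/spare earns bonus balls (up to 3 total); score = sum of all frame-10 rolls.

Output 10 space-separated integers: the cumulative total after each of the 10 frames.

Answer: 13 17 18 36 44 50 56 61 77 90

Derivation:
Frame 1: SPARE (5+5=10). 10 + next roll (3) = 13. Cumulative: 13
Frame 2: OPEN (3+1=4). Cumulative: 17
Frame 3: OPEN (0+1=1). Cumulative: 18
Frame 4: STRIKE. 10 + next two rolls (8+0) = 18. Cumulative: 36
Frame 5: OPEN (8+0=8). Cumulative: 44
Frame 6: OPEN (2+4=6). Cumulative: 50
Frame 7: OPEN (6+0=6). Cumulative: 56
Frame 8: OPEN (4+1=5). Cumulative: 61
Frame 9: SPARE (7+3=10). 10 + next roll (6) = 16. Cumulative: 77
Frame 10: SPARE. Sum of all frame-10 rolls (6+4+3) = 13. Cumulative: 90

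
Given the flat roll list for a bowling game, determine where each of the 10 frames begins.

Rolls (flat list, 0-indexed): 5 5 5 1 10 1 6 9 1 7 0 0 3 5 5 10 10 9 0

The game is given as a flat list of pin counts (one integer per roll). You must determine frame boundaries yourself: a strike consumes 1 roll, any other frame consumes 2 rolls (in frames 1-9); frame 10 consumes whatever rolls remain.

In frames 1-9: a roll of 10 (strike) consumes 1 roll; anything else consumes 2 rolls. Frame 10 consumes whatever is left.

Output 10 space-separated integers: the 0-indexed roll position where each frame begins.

Frame 1 starts at roll index 0: rolls=5,5 (sum=10), consumes 2 rolls
Frame 2 starts at roll index 2: rolls=5,1 (sum=6), consumes 2 rolls
Frame 3 starts at roll index 4: roll=10 (strike), consumes 1 roll
Frame 4 starts at roll index 5: rolls=1,6 (sum=7), consumes 2 rolls
Frame 5 starts at roll index 7: rolls=9,1 (sum=10), consumes 2 rolls
Frame 6 starts at roll index 9: rolls=7,0 (sum=7), consumes 2 rolls
Frame 7 starts at roll index 11: rolls=0,3 (sum=3), consumes 2 rolls
Frame 8 starts at roll index 13: rolls=5,5 (sum=10), consumes 2 rolls
Frame 9 starts at roll index 15: roll=10 (strike), consumes 1 roll
Frame 10 starts at roll index 16: 3 remaining rolls

Answer: 0 2 4 5 7 9 11 13 15 16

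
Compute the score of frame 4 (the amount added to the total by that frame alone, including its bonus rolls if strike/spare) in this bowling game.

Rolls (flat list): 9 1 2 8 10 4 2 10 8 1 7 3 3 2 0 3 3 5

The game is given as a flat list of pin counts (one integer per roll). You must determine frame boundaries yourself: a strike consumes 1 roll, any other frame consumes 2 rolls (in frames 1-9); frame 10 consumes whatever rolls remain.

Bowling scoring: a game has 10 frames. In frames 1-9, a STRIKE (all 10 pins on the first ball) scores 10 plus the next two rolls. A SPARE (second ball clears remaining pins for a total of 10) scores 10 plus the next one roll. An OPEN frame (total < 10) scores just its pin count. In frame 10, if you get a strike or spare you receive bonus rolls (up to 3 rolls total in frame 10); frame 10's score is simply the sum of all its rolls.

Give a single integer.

Frame 1: SPARE (9+1=10). 10 + next roll (2) = 12. Cumulative: 12
Frame 2: SPARE (2+8=10). 10 + next roll (10) = 20. Cumulative: 32
Frame 3: STRIKE. 10 + next two rolls (4+2) = 16. Cumulative: 48
Frame 4: OPEN (4+2=6). Cumulative: 54
Frame 5: STRIKE. 10 + next two rolls (8+1) = 19. Cumulative: 73
Frame 6: OPEN (8+1=9). Cumulative: 82

Answer: 6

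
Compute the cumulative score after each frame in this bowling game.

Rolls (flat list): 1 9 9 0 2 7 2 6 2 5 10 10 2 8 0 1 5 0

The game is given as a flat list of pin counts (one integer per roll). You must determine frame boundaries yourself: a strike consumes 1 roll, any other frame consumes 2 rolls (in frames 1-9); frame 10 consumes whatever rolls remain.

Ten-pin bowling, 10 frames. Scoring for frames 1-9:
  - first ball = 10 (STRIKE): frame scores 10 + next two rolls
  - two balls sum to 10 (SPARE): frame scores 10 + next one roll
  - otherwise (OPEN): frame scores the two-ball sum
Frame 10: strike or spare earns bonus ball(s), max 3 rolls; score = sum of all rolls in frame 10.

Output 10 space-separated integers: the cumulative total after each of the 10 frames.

Answer: 19 28 37 45 52 74 94 104 105 110

Derivation:
Frame 1: SPARE (1+9=10). 10 + next roll (9) = 19. Cumulative: 19
Frame 2: OPEN (9+0=9). Cumulative: 28
Frame 3: OPEN (2+7=9). Cumulative: 37
Frame 4: OPEN (2+6=8). Cumulative: 45
Frame 5: OPEN (2+5=7). Cumulative: 52
Frame 6: STRIKE. 10 + next two rolls (10+2) = 22. Cumulative: 74
Frame 7: STRIKE. 10 + next two rolls (2+8) = 20. Cumulative: 94
Frame 8: SPARE (2+8=10). 10 + next roll (0) = 10. Cumulative: 104
Frame 9: OPEN (0+1=1). Cumulative: 105
Frame 10: OPEN. Sum of all frame-10 rolls (5+0) = 5. Cumulative: 110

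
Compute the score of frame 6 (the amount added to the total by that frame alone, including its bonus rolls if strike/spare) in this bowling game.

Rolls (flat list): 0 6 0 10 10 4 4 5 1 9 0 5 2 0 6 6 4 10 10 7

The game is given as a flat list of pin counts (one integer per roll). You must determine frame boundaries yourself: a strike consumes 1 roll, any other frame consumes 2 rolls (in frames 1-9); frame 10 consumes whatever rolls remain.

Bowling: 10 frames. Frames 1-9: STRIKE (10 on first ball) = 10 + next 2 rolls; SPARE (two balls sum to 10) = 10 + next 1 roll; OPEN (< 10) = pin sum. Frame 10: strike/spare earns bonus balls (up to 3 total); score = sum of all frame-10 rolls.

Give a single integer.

Answer: 9

Derivation:
Frame 1: OPEN (0+6=6). Cumulative: 6
Frame 2: SPARE (0+10=10). 10 + next roll (10) = 20. Cumulative: 26
Frame 3: STRIKE. 10 + next two rolls (4+4) = 18. Cumulative: 44
Frame 4: OPEN (4+4=8). Cumulative: 52
Frame 5: OPEN (5+1=6). Cumulative: 58
Frame 6: OPEN (9+0=9). Cumulative: 67
Frame 7: OPEN (5+2=7). Cumulative: 74
Frame 8: OPEN (0+6=6). Cumulative: 80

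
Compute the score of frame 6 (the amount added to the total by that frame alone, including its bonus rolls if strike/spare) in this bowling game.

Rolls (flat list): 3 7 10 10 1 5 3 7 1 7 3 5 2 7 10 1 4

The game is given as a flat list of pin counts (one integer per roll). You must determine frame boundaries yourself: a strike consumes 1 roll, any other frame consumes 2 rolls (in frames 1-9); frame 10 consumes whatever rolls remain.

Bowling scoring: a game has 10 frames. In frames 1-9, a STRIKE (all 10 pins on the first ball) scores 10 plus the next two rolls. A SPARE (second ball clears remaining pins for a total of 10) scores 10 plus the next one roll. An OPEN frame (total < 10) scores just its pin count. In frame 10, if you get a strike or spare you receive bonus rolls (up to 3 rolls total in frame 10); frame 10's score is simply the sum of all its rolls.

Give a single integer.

Frame 1: SPARE (3+7=10). 10 + next roll (10) = 20. Cumulative: 20
Frame 2: STRIKE. 10 + next two rolls (10+1) = 21. Cumulative: 41
Frame 3: STRIKE. 10 + next two rolls (1+5) = 16. Cumulative: 57
Frame 4: OPEN (1+5=6). Cumulative: 63
Frame 5: SPARE (3+7=10). 10 + next roll (1) = 11. Cumulative: 74
Frame 6: OPEN (1+7=8). Cumulative: 82
Frame 7: OPEN (3+5=8). Cumulative: 90
Frame 8: OPEN (2+7=9). Cumulative: 99

Answer: 8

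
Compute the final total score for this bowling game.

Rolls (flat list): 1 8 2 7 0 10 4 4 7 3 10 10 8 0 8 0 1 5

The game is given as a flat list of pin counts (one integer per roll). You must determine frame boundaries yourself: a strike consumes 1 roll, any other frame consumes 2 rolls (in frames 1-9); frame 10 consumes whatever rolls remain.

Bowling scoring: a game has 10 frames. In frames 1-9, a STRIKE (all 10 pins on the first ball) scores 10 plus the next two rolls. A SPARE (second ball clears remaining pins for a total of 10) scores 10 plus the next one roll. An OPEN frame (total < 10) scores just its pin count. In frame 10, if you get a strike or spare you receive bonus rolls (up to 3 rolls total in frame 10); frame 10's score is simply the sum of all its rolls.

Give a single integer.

Answer: 128

Derivation:
Frame 1: OPEN (1+8=9). Cumulative: 9
Frame 2: OPEN (2+7=9). Cumulative: 18
Frame 3: SPARE (0+10=10). 10 + next roll (4) = 14. Cumulative: 32
Frame 4: OPEN (4+4=8). Cumulative: 40
Frame 5: SPARE (7+3=10). 10 + next roll (10) = 20. Cumulative: 60
Frame 6: STRIKE. 10 + next two rolls (10+8) = 28. Cumulative: 88
Frame 7: STRIKE. 10 + next two rolls (8+0) = 18. Cumulative: 106
Frame 8: OPEN (8+0=8). Cumulative: 114
Frame 9: OPEN (8+0=8). Cumulative: 122
Frame 10: OPEN. Sum of all frame-10 rolls (1+5) = 6. Cumulative: 128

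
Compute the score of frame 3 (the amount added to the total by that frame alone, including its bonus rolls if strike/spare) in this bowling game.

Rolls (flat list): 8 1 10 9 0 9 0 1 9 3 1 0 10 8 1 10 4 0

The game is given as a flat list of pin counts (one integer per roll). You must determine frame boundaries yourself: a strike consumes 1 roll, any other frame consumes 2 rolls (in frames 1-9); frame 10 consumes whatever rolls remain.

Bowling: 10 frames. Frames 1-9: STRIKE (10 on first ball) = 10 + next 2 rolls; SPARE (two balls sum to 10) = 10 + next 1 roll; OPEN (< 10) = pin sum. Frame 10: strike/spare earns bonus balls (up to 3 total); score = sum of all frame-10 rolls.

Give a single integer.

Frame 1: OPEN (8+1=9). Cumulative: 9
Frame 2: STRIKE. 10 + next two rolls (9+0) = 19. Cumulative: 28
Frame 3: OPEN (9+0=9). Cumulative: 37
Frame 4: OPEN (9+0=9). Cumulative: 46
Frame 5: SPARE (1+9=10). 10 + next roll (3) = 13. Cumulative: 59

Answer: 9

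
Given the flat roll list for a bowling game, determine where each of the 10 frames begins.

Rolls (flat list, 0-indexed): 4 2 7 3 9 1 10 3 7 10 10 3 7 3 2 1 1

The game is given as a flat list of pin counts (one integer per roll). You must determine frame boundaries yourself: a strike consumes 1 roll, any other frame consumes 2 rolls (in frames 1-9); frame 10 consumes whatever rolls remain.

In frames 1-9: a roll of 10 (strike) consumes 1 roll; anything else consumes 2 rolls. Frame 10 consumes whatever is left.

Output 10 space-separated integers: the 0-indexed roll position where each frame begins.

Answer: 0 2 4 6 7 9 10 11 13 15

Derivation:
Frame 1 starts at roll index 0: rolls=4,2 (sum=6), consumes 2 rolls
Frame 2 starts at roll index 2: rolls=7,3 (sum=10), consumes 2 rolls
Frame 3 starts at roll index 4: rolls=9,1 (sum=10), consumes 2 rolls
Frame 4 starts at roll index 6: roll=10 (strike), consumes 1 roll
Frame 5 starts at roll index 7: rolls=3,7 (sum=10), consumes 2 rolls
Frame 6 starts at roll index 9: roll=10 (strike), consumes 1 roll
Frame 7 starts at roll index 10: roll=10 (strike), consumes 1 roll
Frame 8 starts at roll index 11: rolls=3,7 (sum=10), consumes 2 rolls
Frame 9 starts at roll index 13: rolls=3,2 (sum=5), consumes 2 rolls
Frame 10 starts at roll index 15: 2 remaining rolls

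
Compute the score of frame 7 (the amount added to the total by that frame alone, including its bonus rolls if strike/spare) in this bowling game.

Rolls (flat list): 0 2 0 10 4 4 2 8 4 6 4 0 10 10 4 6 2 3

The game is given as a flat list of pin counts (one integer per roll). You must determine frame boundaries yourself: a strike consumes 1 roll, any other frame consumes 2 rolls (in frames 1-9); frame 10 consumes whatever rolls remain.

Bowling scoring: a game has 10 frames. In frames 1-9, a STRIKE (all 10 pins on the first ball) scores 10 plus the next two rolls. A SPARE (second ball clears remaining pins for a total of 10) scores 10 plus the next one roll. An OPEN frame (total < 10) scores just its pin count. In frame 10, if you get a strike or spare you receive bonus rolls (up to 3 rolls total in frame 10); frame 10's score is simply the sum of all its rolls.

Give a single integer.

Frame 1: OPEN (0+2=2). Cumulative: 2
Frame 2: SPARE (0+10=10). 10 + next roll (4) = 14. Cumulative: 16
Frame 3: OPEN (4+4=8). Cumulative: 24
Frame 4: SPARE (2+8=10). 10 + next roll (4) = 14. Cumulative: 38
Frame 5: SPARE (4+6=10). 10 + next roll (4) = 14. Cumulative: 52
Frame 6: OPEN (4+0=4). Cumulative: 56
Frame 7: STRIKE. 10 + next two rolls (10+4) = 24. Cumulative: 80
Frame 8: STRIKE. 10 + next two rolls (4+6) = 20. Cumulative: 100
Frame 9: SPARE (4+6=10). 10 + next roll (2) = 12. Cumulative: 112

Answer: 24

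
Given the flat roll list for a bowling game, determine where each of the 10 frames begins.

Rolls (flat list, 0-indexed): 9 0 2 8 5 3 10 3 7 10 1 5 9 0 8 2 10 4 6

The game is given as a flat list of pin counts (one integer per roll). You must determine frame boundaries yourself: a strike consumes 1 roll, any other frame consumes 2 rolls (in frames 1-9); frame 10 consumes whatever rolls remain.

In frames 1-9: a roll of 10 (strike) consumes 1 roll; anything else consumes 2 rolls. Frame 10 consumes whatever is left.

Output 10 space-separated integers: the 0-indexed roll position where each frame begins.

Frame 1 starts at roll index 0: rolls=9,0 (sum=9), consumes 2 rolls
Frame 2 starts at roll index 2: rolls=2,8 (sum=10), consumes 2 rolls
Frame 3 starts at roll index 4: rolls=5,3 (sum=8), consumes 2 rolls
Frame 4 starts at roll index 6: roll=10 (strike), consumes 1 roll
Frame 5 starts at roll index 7: rolls=3,7 (sum=10), consumes 2 rolls
Frame 6 starts at roll index 9: roll=10 (strike), consumes 1 roll
Frame 7 starts at roll index 10: rolls=1,5 (sum=6), consumes 2 rolls
Frame 8 starts at roll index 12: rolls=9,0 (sum=9), consumes 2 rolls
Frame 9 starts at roll index 14: rolls=8,2 (sum=10), consumes 2 rolls
Frame 10 starts at roll index 16: 3 remaining rolls

Answer: 0 2 4 6 7 9 10 12 14 16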